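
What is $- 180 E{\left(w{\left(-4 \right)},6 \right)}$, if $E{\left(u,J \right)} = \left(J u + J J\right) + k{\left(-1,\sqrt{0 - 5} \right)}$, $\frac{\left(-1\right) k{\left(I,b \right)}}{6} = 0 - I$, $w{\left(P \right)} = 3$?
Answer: $-8640$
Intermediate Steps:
$k{\left(I,b \right)} = 6 I$ ($k{\left(I,b \right)} = - 6 \left(0 - I\right) = - 6 \left(- I\right) = 6 I$)
$E{\left(u,J \right)} = -6 + J^{2} + J u$ ($E{\left(u,J \right)} = \left(J u + J J\right) + 6 \left(-1\right) = \left(J u + J^{2}\right) - 6 = \left(J^{2} + J u\right) - 6 = -6 + J^{2} + J u$)
$- 180 E{\left(w{\left(-4 \right)},6 \right)} = - 180 \left(-6 + 6^{2} + 6 \cdot 3\right) = - 180 \left(-6 + 36 + 18\right) = \left(-180\right) 48 = -8640$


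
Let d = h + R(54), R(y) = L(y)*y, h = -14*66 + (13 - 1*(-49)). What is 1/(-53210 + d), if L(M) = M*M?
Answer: 1/103392 ≈ 9.6719e-6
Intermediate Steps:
L(M) = M²
h = -862 (h = -924 + (13 + 49) = -924 + 62 = -862)
R(y) = y³ (R(y) = y²*y = y³)
d = 156602 (d = -862 + 54³ = -862 + 157464 = 156602)
1/(-53210 + d) = 1/(-53210 + 156602) = 1/103392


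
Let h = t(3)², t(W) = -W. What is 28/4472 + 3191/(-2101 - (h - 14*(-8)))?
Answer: -887996/621049 ≈ -1.4298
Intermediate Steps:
h = 9 (h = (-1*3)² = (-3)² = 9)
28/4472 + 3191/(-2101 - (h - 14*(-8))) = 28/4472 + 3191/(-2101 - (9 - 14*(-8))) = 28*(1/4472) + 3191/(-2101 - (9 + 112)) = 7/1118 + 3191/(-2101 - 1*121) = 7/1118 + 3191/(-2101 - 121) = 7/1118 + 3191/(-2222) = 7/1118 + 3191*(-1/2222) = 7/1118 - 3191/2222 = -887996/621049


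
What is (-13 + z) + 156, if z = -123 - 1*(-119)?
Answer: 139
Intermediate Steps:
z = -4 (z = -123 + 119 = -4)
(-13 + z) + 156 = (-13 - 4) + 156 = -17 + 156 = 139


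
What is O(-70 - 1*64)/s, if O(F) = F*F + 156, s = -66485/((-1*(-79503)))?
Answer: -1439958336/66485 ≈ -21658.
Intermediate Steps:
s = -66485/79503 ≈ -0.83626
O(F) = 156 + F² (O(F) = F² + 156 = 156 + F²)
O(-70 - 1*64)/s = (156 + (-70 - 1*64)²)/(-66485/79503) = (156 + (-70 - 64)²)*(-79503/66485) = (156 + (-134)²)*(-79503/66485) = (156 + 17956)*(-79503/66485) = 18112*(-79503/66485) = -1439958336/66485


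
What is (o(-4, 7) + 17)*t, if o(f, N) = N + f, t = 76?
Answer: 1520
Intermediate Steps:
(o(-4, 7) + 17)*t = ((7 - 4) + 17)*76 = (3 + 17)*76 = 20*76 = 1520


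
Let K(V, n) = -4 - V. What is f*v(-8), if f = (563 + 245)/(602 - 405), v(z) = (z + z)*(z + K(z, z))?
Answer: 51712/197 ≈ 262.50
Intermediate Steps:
v(z) = -8*z (v(z) = (z + z)*(z + (-4 - z)) = (2*z)*(-4) = -8*z)
f = 808/197 ≈ 4.1015
f*v(-8) = 808*(-8*(-8))/197 = (808/197)*64 = 51712/197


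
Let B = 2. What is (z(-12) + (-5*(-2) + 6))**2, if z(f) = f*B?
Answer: 64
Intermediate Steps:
z(f) = 2*f (z(f) = f*2 = 2*f)
(z(-12) + (-5*(-2) + 6))**2 = (2*(-12) + (-5*(-2) + 6))**2 = (-24 + (10 + 6))**2 = (-24 + 16)**2 = (-8)**2 = 64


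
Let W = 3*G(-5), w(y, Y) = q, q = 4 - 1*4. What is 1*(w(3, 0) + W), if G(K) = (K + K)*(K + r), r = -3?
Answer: 240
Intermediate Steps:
G(K) = 2*K*(-3 + K) (G(K) = (K + K)*(K - 3) = (2*K)*(-3 + K) = 2*K*(-3 + K))
q = 0 (q = 4 - 4 = 0)
w(y, Y) = 0
W = 240 (W = 3*(2*(-5)*(-3 - 5)) = 3*(2*(-5)*(-8)) = 3*80 = 240)
1*(w(3, 0) + W) = 1*(0 + 240) = 1*240 = 240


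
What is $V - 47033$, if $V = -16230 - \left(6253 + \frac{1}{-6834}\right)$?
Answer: $- \frac{475072343}{6834} \approx -69516.0$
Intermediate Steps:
$V = - \frac{153648821}{6834}$ ($V = -16230 - \left(6253 - \frac{1}{6834}\right) = -16230 - \frac{42733001}{6834} = - \frac{153648821}{6834} \approx -22483.0$)
$V - 47033 = - \frac{153648821}{6834} - 47033 = - \frac{475072343}{6834}$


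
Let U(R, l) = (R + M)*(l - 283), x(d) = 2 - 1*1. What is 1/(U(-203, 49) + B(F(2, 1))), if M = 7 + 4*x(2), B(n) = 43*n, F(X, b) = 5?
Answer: 1/45143 ≈ 2.2152e-5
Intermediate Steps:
x(d) = 1 (x(d) = 2 - 1 = 1)
M = 11 (M = 7 + 4*1 = 7 + 4 = 11)
U(R, l) = (-283 + l)*(11 + R) (U(R, l) = (R + 11)*(l - 283) = (11 + R)*(-283 + l) = (-283 + l)*(11 + R))
1/(U(-203, 49) + B(F(2, 1))) = 1/((-3113 - 283*(-203) + 11*49 - 203*49) + 43*5) = 1/((-3113 + 57449 + 539 - 9947) + 215) = 1/(44928 + 215) = 1/45143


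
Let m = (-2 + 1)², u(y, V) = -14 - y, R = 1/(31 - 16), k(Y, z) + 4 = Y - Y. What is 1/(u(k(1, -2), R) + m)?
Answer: -⅑ ≈ -0.11111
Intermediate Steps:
k(Y, z) = -4 (k(Y, z) = -4 + (Y - Y) = -4 + 0 = -4)
R = 1/15 ≈ 0.066667
m = 1 (m = (-1)² = 1)
1/(u(k(1, -2), R) + m) = 1/((-14 - 1*(-4)) + 1) = 1/((-14 + 4) + 1) = 1/(-10 + 1) = 1/(-9) = -⅑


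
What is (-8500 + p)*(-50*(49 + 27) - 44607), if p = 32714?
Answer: -1172127098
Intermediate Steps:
(-8500 + p)*(-50*(49 + 27) - 44607) = (-8500 + 32714)*(-50*(49 + 27) - 44607) = 24214*(-50*76 - 44607) = 24214*(-3800 - 44607) = 24214*(-48407) = -1172127098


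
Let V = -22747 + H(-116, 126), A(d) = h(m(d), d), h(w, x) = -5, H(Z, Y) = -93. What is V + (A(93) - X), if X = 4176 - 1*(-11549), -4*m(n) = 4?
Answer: -38570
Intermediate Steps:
m(n) = -1 (m(n) = -¼*4 = -1)
A(d) = -5
V = -22840 (V = -22747 - 93 = -22840)
X = 15725 (X = 4176 + 11549 = 15725)
V + (A(93) - X) = -22840 + (-5 - 1*15725) = -22840 + (-5 - 15725) = -22840 - 15730 = -38570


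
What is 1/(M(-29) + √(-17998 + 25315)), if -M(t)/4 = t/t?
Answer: 4/7301 + 3*√813/7301 ≈ 0.012264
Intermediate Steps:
M(t) = -4 (M(t) = -4*t/t = -4*1 = -4)
1/(M(-29) + √(-17998 + 25315)) = 1/(-4 + √(-17998 + 25315)) = 1/(-4 + √7317) = 1/(-4 + 3*√813)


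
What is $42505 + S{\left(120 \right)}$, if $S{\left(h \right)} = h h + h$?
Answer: $57025$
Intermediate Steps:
$S{\left(h \right)} = h + h^{2}$ ($S{\left(h \right)} = h^{2} + h = h + h^{2}$)
$42505 + S{\left(120 \right)} = 42505 + 120 \left(1 + 120\right) = 42505 + 120 \cdot 121 = 42505 + 14520 = 57025$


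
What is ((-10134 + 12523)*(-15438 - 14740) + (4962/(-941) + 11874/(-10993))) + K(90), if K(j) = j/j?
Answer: -745783013959233/10344413 ≈ -7.2095e+7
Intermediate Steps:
K(j) = 1
((-10134 + 12523)*(-15438 - 14740) + (4962/(-941) + 11874/(-10993))) + K(90) = ((-10134 + 12523)*(-15438 - 14740) + (4962/(-941) + 11874/(-10993))) + 1 = (2389*(-30178) + (4962*(-1/941) + 11874*(-1/10993))) + 1 = (-72095242 + (-4962/941 - 11874/10993)) + 1 = (-72095242 - 65720700/10344413) + 1 = -745783024303646/10344413 + 1 = -745783013959233/10344413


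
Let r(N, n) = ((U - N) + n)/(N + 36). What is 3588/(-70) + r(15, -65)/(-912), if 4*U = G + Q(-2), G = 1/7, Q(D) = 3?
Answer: -166879511/3255840 ≈ -51.255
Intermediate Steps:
G = ⅐ ≈ 0.14286
U = 11/14 (U = (⅐ + 3)/4 = (¼)*(22/7) = 11/14 ≈ 0.78571)
r(N, n) = (11/14 + n - N)/(36 + N) (r(N, n) = ((11/14 - N) + n)/(N + 36) = (11/14 + n - N)/(36 + N))
3588/(-70) + r(15, -65)/(-912) = 3588/(-70) + ((11/14 - 65 - 1*15)/(36 + 15))/(-912) = 3588*(-1/70) + ((11/14 - 65 - 15)/51)*(-1/912) = -1794/35 + ((1/51)*(-1109/14))*(-1/912) = -1794/35 - 1109/714*(-1/912) = -1794/35 + 1109/651168 = -166879511/3255840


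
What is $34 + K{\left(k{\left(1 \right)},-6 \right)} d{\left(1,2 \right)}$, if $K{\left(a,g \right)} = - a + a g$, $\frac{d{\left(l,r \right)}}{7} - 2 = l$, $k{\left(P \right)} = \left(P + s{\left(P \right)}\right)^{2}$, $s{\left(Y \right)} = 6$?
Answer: $-7169$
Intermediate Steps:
$k{\left(P \right)} = \left(6 + P\right)^{2}$ ($k{\left(P \right)} = \left(P + 6\right)^{2} = \left(6 + P\right)^{2}$)
$d{\left(l,r \right)} = 14 + 7 l$
$34 + K{\left(k{\left(1 \right)},-6 \right)} d{\left(1,2 \right)} = 34 + \left(6 + 1\right)^{2} \left(-1 - 6\right) \left(14 + 7 \cdot 1\right) = 34 + 7^{2} \left(-7\right) \left(14 + 7\right) = 34 + 49 \left(-7\right) 21 = 34 - 7203 = -7169$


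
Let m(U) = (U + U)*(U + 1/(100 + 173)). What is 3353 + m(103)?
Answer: 6708089/273 ≈ 24572.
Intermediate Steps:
m(U) = 2*U*(1/273 + U) (m(U) = (2*U)*(U + 1/273) = (2*U)*(1/273 + U) = 2*U*(1/273 + U))
3353 + m(103) = 3353 + (2/273)*103*(1 + 273*103) = 3353 + (2/273)*103*(1 + 28119) = 3353 + (2/273)*103*28120 = 3353 + 5792720/273 = 6708089/273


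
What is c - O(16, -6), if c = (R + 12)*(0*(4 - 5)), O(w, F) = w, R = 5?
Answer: -16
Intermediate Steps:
c = 0 (c = (5 + 12)*(0*(4 - 5)) = 17*(0*(-1)) = 17*0 = 0)
c - O(16, -6) = 0 - 1*16 = 0 - 16 = -16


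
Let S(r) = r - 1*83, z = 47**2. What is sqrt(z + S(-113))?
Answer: sqrt(2013) ≈ 44.866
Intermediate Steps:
z = 2209
S(r) = -83 + r (S(r) = r - 83 = -83 + r)
sqrt(z + S(-113)) = sqrt(2209 + (-83 - 113)) = sqrt(2209 - 196) = sqrt(2013)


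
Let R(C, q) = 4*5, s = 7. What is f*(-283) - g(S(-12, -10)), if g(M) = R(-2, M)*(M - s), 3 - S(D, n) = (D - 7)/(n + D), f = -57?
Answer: 178511/11 ≈ 16228.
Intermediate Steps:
S(D, n) = 3 - (-7 + D)/(D + n) (S(D, n) = 3 - (D - 7)/(n + D) = 3 - (-7 + D)/(D + n))
R(C, q) = 20
g(M) = -140 + 20*M (g(M) = 20*(M - 1*7) = 20*(M - 7) = 20*(-7 + M) = -140 + 20*M)
f*(-283) - g(S(-12, -10)) = -57*(-283) - (-140 + 20*((7 + 2*(-12) + 3*(-10))/(-12 - 10))) = 16131 - (-140 + 20*((7 - 24 - 30)/(-22))) = 16131 - (-140 + 20*(-1/22*(-47))) = 16131 - (-140 + 20*(47/22)) = 16131 - (-140 + 470/11) = 16131 - 1*(-1070/11) = 16131 + 1070/11 = 178511/11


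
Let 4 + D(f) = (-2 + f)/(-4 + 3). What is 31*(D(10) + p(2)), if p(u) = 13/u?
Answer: -341/2 ≈ -170.50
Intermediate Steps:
D(f) = -2 - f (D(f) = -4 + (-2 + f)/(-4 + 3) = -4 + (-2 + f)/(-1) = -4 + (-2 + f)*(-1) = -4 + (2 - f) = -2 - f)
31*(D(10) + p(2)) = 31*((-2 - 1*10) + 13/2) = 31*((-2 - 10) + 13*(½)) = 31*(-12 + 13/2) = 31*(-11/2) = -341/2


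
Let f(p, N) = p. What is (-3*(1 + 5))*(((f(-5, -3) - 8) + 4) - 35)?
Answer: 792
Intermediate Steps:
(-3*(1 + 5))*(((f(-5, -3) - 8) + 4) - 35) = (-3*(1 + 5))*(((-5 - 8) + 4) - 35) = (-3*6)*((-13 + 4) - 35) = -18*(-9 - 35) = -18*(-44) = 792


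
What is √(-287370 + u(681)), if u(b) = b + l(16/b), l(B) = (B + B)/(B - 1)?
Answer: I*√126781064305/665 ≈ 535.43*I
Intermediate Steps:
l(B) = 2*B/(-1 + B) (l(B) = (2*B)/(-1 + B) = 2*B/(-1 + B))
u(b) = b + 32/(b*(-1 + 16/b)) (u(b) = b + 2*(16/b)/(-1 + 16/b) = b + 32/(b*(-1 + 16/b)))
√(-287370 + u(681)) = √(-287370 + (-32 + 681*(-16 + 681))/(-16 + 681)) = √(-287370 + (-32 + 681*665)/665) = √(-287370 + (-32 + 452865)/665) = √(-287370 + (1/665)*452833) = √(-287370 + 452833/665) = √(-190648217/665) = I*√126781064305/665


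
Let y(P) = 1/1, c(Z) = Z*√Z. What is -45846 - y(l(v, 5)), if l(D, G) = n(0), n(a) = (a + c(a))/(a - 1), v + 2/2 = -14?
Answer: -45847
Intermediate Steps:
v = -15 (v = -1 - 14 = -15)
c(Z) = Z^(3/2)
n(a) = (a + a^(3/2))/(-1 + a) (n(a) = (a + a^(3/2))/(a - 1) = (a + a^(3/2))/(-1 + a))
l(D, G) = 0 (l(D, G) = (0 + 0^(3/2))/(-1 + 0) = (0 + 0)/(-1) = -1*0 = 0)
y(P) = 1
-45846 - y(l(v, 5)) = -45846 - 1*1 = -45846 - 1 = -45847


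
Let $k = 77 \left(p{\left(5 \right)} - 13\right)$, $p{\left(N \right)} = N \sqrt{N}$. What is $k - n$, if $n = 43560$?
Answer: $-44561 + 385 \sqrt{5} \approx -43700.0$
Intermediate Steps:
$p{\left(N \right)} = N^{\frac{3}{2}}$
$k = -1001 + 385 \sqrt{5}$ ($k = 77 \left(5^{\frac{3}{2}} - 13\right) = 77 \left(5 \sqrt{5} - 13\right) = 77 \left(-13 + 5 \sqrt{5}\right) = -1001 + 385 \sqrt{5} \approx -140.11$)
$k - n = \left(-1001 + 385 \sqrt{5}\right) - 43560 = -44561 + 385 \sqrt{5}$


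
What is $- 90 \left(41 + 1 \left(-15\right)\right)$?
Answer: $-2340$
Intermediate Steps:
$- 90 \left(41 + 1 \left(-15\right)\right) = - 90 \left(41 - 15\right) = \left(-90\right) 26 = -2340$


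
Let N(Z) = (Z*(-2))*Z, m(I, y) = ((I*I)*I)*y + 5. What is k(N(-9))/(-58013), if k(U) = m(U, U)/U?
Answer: 688747541/9398106 ≈ 73.286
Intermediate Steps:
m(I, y) = 5 + y*I**3 (m(I, y) = (I**2*I)*y + 5 = I**3*y + 5 = y*I**3 + 5 = 5 + y*I**3)
N(Z) = -2*Z**2 (N(Z) = (-2*Z)*Z = -2*Z**2)
k(U) = (5 + U**4)/U (k(U) = (5 + U*U**3)/U = (5 + U**4)/U)
k(N(-9))/(-58013) = ((5 + (-2*(-9)**2)**4)/((-2*(-9)**2)))/(-58013) = ((5 + (-2*81)**4)/((-2*81)))*(-1/58013) = ((5 + (-162)**4)/(-162))*(-1/58013) = -(5 + 688747536)/162*(-1/58013) = -1/162*688747541*(-1/58013) = -688747541/162*(-1/58013) = 688747541/9398106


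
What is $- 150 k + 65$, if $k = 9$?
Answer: $-1285$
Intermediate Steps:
$- 150 k + 65 = \left(-150\right) 9 + 65 = -1350 + 65 = -1285$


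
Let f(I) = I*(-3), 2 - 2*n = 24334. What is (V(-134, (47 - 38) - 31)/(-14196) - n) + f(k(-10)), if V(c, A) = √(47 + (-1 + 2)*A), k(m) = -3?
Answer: 172836295/14196 ≈ 12175.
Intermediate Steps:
n = -12166 (n = 1 - ½*24334 = 1 - 12167 = -12166)
f(I) = -3*I
V(c, A) = √(47 + A) (V(c, A) = √(47 + 1*A) = √(47 + A))
(V(-134, (47 - 38) - 31)/(-14196) - n) + f(k(-10)) = (√(47 + ((47 - 38) - 31))/(-14196) - 1*(-12166)) - 3*(-3) = (√(47 + (9 - 31))*(-1/14196) + 12166) + 9 = (√(47 - 22)*(-1/14196) + 12166) + 9 = (√25*(-1/14196) + 12166) + 9 = (5*(-1/14196) + 12166) + 9 = (-5/14196 + 12166) + 9 = 172708531/14196 + 9 = 172836295/14196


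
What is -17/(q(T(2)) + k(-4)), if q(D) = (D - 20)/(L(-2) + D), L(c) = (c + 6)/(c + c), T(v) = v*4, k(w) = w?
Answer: 119/40 ≈ 2.9750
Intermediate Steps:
T(v) = 4*v
L(c) = (6 + c)/(2*c) (L(c) = (6 + c)/((2*c)) = (6 + c)*(1/(2*c)) = (6 + c)/(2*c))
q(D) = (-20 + D)/(-1 + D) (q(D) = (D - 20)/((1/2)*(6 - 2)/(-2) + D) = (-20 + D)/((1/2)*(-1/2)*4 + D) = (-20 + D)/(-1 + D))
-17/(q(T(2)) + k(-4)) = -17/((-20 + 4*2)/(-1 + 4*2) - 4) = -17/((-20 + 8)/(-1 + 8) - 4) = -17/(-12/7 - 4) = -17/(-40/7) = -7/40*(-17) = 119/40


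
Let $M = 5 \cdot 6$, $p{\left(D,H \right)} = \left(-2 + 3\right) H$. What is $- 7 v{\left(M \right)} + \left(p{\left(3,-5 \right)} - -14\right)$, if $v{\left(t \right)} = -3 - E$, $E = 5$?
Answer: $65$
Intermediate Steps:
$p{\left(D,H \right)} = H$ ($p{\left(D,H \right)} = 1 H = H$)
$M = 30$
$v{\left(t \right)} = -8$ ($v{\left(t \right)} = -3 - 5 = -8$)
$- 7 v{\left(M \right)} + \left(p{\left(3,-5 \right)} - -14\right) = \left(-7\right) \left(-8\right) - -9 = 56 + \left(-5 + 14\right) = 56 + 9 = 65$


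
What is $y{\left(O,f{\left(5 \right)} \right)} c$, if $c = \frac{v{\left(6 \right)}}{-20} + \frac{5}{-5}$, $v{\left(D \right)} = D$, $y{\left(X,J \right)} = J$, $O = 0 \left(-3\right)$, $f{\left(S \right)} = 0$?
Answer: $0$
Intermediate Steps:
$O = 0$
$c = - \frac{13}{10}$ ($c = \frac{6}{-20} + \frac{5}{-5} = 6 \left(- \frac{1}{20}\right) + 5 \left(- \frac{1}{5}\right) = - \frac{3}{10} - 1 = - \frac{13}{10} \approx -1.3$)
$y{\left(O,f{\left(5 \right)} \right)} c = 0 \left(- \frac{13}{10}\right) = 0$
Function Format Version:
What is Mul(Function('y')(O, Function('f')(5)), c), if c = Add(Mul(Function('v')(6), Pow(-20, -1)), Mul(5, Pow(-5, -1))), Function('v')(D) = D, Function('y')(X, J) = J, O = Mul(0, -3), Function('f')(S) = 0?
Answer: 0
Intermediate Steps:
O = 0
c = Rational(-13, 10) (c = Add(Mul(6, Pow(-20, -1)), Mul(5, Pow(-5, -1))) = Add(Mul(6, Rational(-1, 20)), Mul(5, Rational(-1, 5))) = Add(Rational(-3, 10), -1) = Rational(-13, 10) ≈ -1.3000)
Mul(Function('y')(O, Function('f')(5)), c) = Mul(0, Rational(-13, 10)) = 0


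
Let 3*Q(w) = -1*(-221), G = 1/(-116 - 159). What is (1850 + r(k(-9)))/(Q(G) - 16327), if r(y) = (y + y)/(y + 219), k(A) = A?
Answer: -194241/1706600 ≈ -0.11382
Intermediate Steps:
G = -1/275 (G = 1/(-275) = -1/275 ≈ -0.0036364)
r(y) = 2*y/(219 + y) (r(y) = (2*y)/(219 + y) = 2*y/(219 + y))
Q(w) = 221/3 (Q(w) = (-1*(-221))/3 = (1/3)*221 = 221/3)
(1850 + r(k(-9)))/(Q(G) - 16327) = (1850 + 2*(-9)/(219 - 9))/(221/3 - 16327) = (1850 + 2*(-9)/210)/(-48760/3) = (1850 + 2*(-9)*(1/210))*(-3/48760) = (1850 - 3/35)*(-3/48760) = (64747/35)*(-3/48760) = -194241/1706600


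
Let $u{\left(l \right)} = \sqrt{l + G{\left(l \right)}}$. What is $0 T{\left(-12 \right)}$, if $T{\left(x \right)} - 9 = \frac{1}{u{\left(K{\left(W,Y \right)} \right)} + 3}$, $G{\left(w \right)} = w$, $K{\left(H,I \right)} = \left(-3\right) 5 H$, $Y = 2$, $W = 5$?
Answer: $0$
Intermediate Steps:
$K{\left(H,I \right)} = - 15 H$
$u{\left(l \right)} = \sqrt{2} \sqrt{l}$ ($u{\left(l \right)} = \sqrt{l + l} = \sqrt{2 l} = \sqrt{2} \sqrt{l}$)
$T{\left(x \right)} = 9 + \frac{1}{3 + 5 i \sqrt{6}}$ ($T{\left(x \right)} = 9 + \frac{1}{\sqrt{2} \sqrt{\left(-15\right) 5} + 3} = 9 + \frac{1}{\sqrt{2} \sqrt{-75} + 3} = 9 + \frac{1}{\sqrt{2} \cdot 5 i \sqrt{3} + 3} = 9 + \frac{1}{5 i \sqrt{6} + 3} = 9 + \frac{1}{3 + 5 i \sqrt{6}}$)
$0 T{\left(-12 \right)} = 0 \left(\frac{478}{53} - \frac{5 i \sqrt{6}}{159}\right) = 0$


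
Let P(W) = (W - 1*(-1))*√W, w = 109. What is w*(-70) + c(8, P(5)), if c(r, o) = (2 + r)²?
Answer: -7530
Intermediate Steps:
P(W) = √W*(1 + W) (P(W) = (W + 1)*√W = (1 + W)*√W = √W*(1 + W))
w*(-70) + c(8, P(5)) = 109*(-70) + (2 + 8)² = -7630 + 10² = -7630 + 100 = -7530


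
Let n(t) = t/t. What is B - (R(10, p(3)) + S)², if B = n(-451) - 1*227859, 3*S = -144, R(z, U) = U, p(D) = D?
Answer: -229883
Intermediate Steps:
n(t) = 1
S = -48 (S = (⅓)*(-144) = -48)
B = -227858 (B = 1 - 1*227859 = 1 - 227859 = -227858)
B - (R(10, p(3)) + S)² = -227858 - (3 - 48)² = -227858 - 1*(-45)² = -227858 - 1*2025 = -227858 - 2025 = -229883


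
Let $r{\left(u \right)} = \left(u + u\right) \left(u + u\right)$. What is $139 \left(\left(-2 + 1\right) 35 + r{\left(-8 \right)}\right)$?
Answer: $30719$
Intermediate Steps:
$r{\left(u \right)} = 4 u^{2}$ ($r{\left(u \right)} = 2 u 2 u = 4 u^{2}$)
$139 \left(\left(-2 + 1\right) 35 + r{\left(-8 \right)}\right) = 139 \left(\left(-2 + 1\right) 35 + 4 \left(-8\right)^{2}\right) = 139 \left(\left(-1\right) 35 + 4 \cdot 64\right) = 139 \left(-35 + 256\right) = 139 \cdot 221 = 30719$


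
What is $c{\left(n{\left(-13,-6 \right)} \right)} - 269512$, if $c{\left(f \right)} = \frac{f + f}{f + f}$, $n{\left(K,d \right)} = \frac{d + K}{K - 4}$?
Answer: $-269511$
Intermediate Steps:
$n{\left(K,d \right)} = \frac{K + d}{-4 + K}$
$c{\left(f \right)} = 1$ ($c{\left(f \right)} = \frac{2 f}{2 f} = 2 f \frac{1}{2 f} = 1$)
$c{\left(n{\left(-13,-6 \right)} \right)} - 269512 = 1 - 269512 = -269511$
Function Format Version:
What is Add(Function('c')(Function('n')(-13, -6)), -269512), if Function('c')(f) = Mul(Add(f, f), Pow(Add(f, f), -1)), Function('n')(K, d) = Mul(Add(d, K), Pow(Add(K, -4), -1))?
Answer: -269511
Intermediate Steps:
Function('n')(K, d) = Mul(Pow(Add(-4, K), -1), Add(K, d)) (Function('n')(K, d) = Mul(Add(K, d), Pow(Add(-4, K), -1)) = Mul(Pow(Add(-4, K), -1), Add(K, d)))
Function('c')(f) = 1 (Function('c')(f) = Mul(Mul(2, f), Pow(Mul(2, f), -1)) = Mul(Mul(2, f), Mul(Rational(1, 2), Pow(f, -1))) = 1)
Add(Function('c')(Function('n')(-13, -6)), -269512) = Add(1, -269512) = -269511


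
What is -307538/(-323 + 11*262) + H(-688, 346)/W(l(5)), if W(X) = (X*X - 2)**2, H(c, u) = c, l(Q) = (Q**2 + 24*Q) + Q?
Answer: -38915859267686/323815862559 ≈ -120.18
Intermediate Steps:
l(Q) = Q**2 + 25*Q
W(X) = (-2 + X**2)**2 (W(X) = (X**2 - 2)**2 = (-2 + X**2)**2)
-307538/(-323 + 11*262) + H(-688, 346)/W(l(5)) = -307538/(-323 + 11*262) - 688/(-2 + (5*(25 + 5))**2)**2 = -307538/(-323 + 2882) - 688/(-2 + (5*30)**2)**2 = -307538/2559 - 688/(-2 + 150**2)**2 = -307538*1/2559 - 688/(-2 + 22500)**2 = -307538/2559 - 688/(22498**2) = -307538/2559 - 688/506160004 = -307538/2559 - 688*1/506160004 = -307538/2559 - 172/126540001 = -38915859267686/323815862559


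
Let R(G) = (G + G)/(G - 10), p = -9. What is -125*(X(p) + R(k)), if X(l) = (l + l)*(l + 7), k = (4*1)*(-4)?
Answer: -60500/13 ≈ -4653.8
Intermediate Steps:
k = -16 (k = 4*(-4) = -16)
X(l) = 2*l*(7 + l) (X(l) = (2*l)*(7 + l) = 2*l*(7 + l))
R(G) = 2*G/(-10 + G) (R(G) = (2*G)/(-10 + G) = 2*G/(-10 + G))
-125*(X(p) + R(k)) = -125*(2*(-9)*(7 - 9) + 2*(-16)/(-10 - 16)) = -125*(2*(-9)*(-2) + 2*(-16)/(-26)) = -125*(36 + 2*(-16)*(-1/26)) = -125*(36 + 16/13) = -125*484/13 = -60500/13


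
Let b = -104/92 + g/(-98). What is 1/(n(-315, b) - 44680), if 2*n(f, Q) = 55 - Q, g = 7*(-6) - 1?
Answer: -4508/201291911 ≈ -2.2395e-5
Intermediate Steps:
g = -43 (g = -42 - 1 = -43)
b = -1559/2254 (b = -104/92 - 43/(-98) = -104*1/92 - 43*(-1/98) = -26/23 + 43/98 = -1559/2254 ≈ -0.69166)
n(f, Q) = 55/2 - Q/2 (n(f, Q) = (55 - Q)/2 = 55/2 - Q/2)
1/(n(-315, b) - 44680) = 1/((55/2 - 1/2*(-1559/2254)) - 44680) = 1/((55/2 + 1559/4508) - 44680) = 1/(125529/4508 - 44680) = 1/(-201291911/4508) = -4508/201291911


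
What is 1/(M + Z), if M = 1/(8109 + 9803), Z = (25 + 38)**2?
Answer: 17912/71092729 ≈ 0.00025195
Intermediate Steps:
Z = 3969 (Z = 63**2 = 3969)
M = 1/17912 ≈ 5.5828e-5
1/(M + Z) = 1/(1/17912 + 3969) = 1/(71092729/17912) = 17912/71092729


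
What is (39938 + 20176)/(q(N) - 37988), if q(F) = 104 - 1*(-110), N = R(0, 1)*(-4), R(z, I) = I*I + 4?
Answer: -30057/18887 ≈ -1.5914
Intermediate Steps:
R(z, I) = 4 + I**2 (R(z, I) = I**2 + 4 = 4 + I**2)
N = -20 (N = (4 + 1**2)*(-4) = (4 + 1)*(-4) = 5*(-4) = -20)
q(F) = 214 (q(F) = 104 + 110 = 214)
(39938 + 20176)/(q(N) - 37988) = (39938 + 20176)/(214 - 37988) = 60114/(-37774) = 60114*(-1/37774) = -30057/18887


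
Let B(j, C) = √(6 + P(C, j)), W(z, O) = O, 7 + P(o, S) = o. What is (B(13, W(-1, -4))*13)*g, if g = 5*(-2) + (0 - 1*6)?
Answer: -208*I*√5 ≈ -465.1*I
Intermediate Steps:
P(o, S) = -7 + o
B(j, C) = √(-1 + C) (B(j, C) = √(6 + (-7 + C)) = √(-1 + C))
g = -16 (g = -10 + (0 - 6) = -10 - 6 = -16)
(B(13, W(-1, -4))*13)*g = (√(-1 - 4)*13)*(-16) = (√(-5)*13)*(-16) = ((I*√5)*13)*(-16) = (13*I*√5)*(-16) = -208*I*√5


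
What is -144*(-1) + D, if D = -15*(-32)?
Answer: 624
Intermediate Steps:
D = 480
-144*(-1) + D = -144*(-1) + 480 = 144 + 480 = 624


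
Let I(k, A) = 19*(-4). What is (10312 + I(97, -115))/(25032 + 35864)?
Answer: 2559/15224 ≈ 0.16809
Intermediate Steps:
I(k, A) = -76
(10312 + I(97, -115))/(25032 + 35864) = (10312 - 76)/(25032 + 35864) = 10236/60896 = 10236*(1/60896) = 2559/15224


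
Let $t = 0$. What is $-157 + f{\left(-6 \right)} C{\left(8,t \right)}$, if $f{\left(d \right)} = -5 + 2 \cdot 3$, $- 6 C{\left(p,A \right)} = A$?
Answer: $-157$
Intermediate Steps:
$C{\left(p,A \right)} = - \frac{A}{6}$
$f{\left(d \right)} = 1$ ($f{\left(d \right)} = -5 + 6 = 1$)
$-157 + f{\left(-6 \right)} C{\left(8,t \right)} = -157 + 1 \left(\left(- \frac{1}{6}\right) 0\right) = -157 + 1 \cdot 0 = -157 + 0 = -157$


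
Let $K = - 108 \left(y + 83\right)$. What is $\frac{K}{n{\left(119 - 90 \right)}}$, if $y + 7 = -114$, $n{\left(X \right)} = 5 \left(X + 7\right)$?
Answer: $\frac{114}{5} \approx 22.8$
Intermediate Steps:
$n{\left(X \right)} = 35 + 5 X$ ($n{\left(X \right)} = 5 \left(7 + X\right) = 35 + 5 X$)
$y = -121$ ($y = -7 - 114 = -121$)
$K = 4104$ ($K = - 108 \left(-121 + 83\right) = \left(-108\right) \left(-38\right) = 4104$)
$\frac{K}{n{\left(119 - 90 \right)}} = \frac{4104}{35 + 5 \left(119 - 90\right)} = \frac{4104}{35 + 5 \cdot 29} = \frac{4104}{35 + 145} = \frac{4104}{180} = 4104 \cdot \frac{1}{180} = \frac{114}{5}$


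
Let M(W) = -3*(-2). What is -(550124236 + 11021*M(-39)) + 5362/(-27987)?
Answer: -15398177666656/27987 ≈ -5.5019e+8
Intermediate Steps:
M(W) = 6
-(550124236 + 11021*M(-39)) + 5362/(-27987) = -11021/(1/(6 + 49916)) + 5362/(-27987) = -11021/(1/49922) + 5362*(-1/27987) = -11021/1/49922 - 5362/27987 = -11021*49922 - 5362/27987 = -550190362 - 5362/27987 = -15398177666656/27987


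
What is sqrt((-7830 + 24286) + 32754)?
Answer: sqrt(49210) ≈ 221.83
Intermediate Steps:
sqrt((-7830 + 24286) + 32754) = sqrt(16456 + 32754) = sqrt(49210)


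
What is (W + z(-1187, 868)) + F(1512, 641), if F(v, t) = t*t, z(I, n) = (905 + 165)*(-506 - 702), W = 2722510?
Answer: 1840831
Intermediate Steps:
z(I, n) = -1292560 (z(I, n) = 1070*(-1208) = -1292560)
F(v, t) = t**2
(W + z(-1187, 868)) + F(1512, 641) = (2722510 - 1292560) + 641**2 = 1429950 + 410881 = 1840831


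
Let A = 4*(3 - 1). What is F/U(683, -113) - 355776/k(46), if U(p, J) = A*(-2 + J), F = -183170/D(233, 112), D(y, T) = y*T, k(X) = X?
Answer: -18568642675/2400832 ≈ -7734.3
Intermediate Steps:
D(y, T) = T*y
A = 8 (A = 4*2 = 8)
F = -91585/13048 (F = -183170/(112*233) = -183170/26096 = -183170*1/26096 = -91585/13048 ≈ -7.0191)
U(p, J) = -16 + 8*J (U(p, J) = 8*(-2 + J) = -16 + 8*J)
F/U(683, -113) - 355776/k(46) = -91585/(13048*(-16 + 8*(-113))) - 355776/46 = -91585/(13048*(-16 - 904)) - 355776*1/46 = -91585/13048/(-920) - 177888/23 = -91585/13048*(-1/920) - 177888/23 = 18317/2400832 - 177888/23 = -18568642675/2400832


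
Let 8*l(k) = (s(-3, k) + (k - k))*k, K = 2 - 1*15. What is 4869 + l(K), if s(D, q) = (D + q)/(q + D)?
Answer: 38939/8 ≈ 4867.4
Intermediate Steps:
s(D, q) = 1 (s(D, q) = (D + q)/(D + q) = 1)
K = -13 (K = 2 - 15 = -13)
l(k) = k/8 (l(k) = ((1 + (k - k))*k)/8 = ((1 + 0)*k)/8 = (1*k)/8 = k/8)
4869 + l(K) = 4869 + (1/8)*(-13) = 4869 - 13/8 = 38939/8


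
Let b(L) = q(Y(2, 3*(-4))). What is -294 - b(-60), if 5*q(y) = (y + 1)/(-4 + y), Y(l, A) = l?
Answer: -2937/10 ≈ -293.70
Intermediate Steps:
q(y) = (1 + y)/(5*(-4 + y)) (q(y) = ((y + 1)/(-4 + y))/5 = ((1 + y)/(-4 + y))/5 = (1 + y)/(5*(-4 + y)))
b(L) = -3/10 (b(L) = (1 + 2)/(5*(-4 + 2)) = (1/5)*3/(-2) = (1/5)*(-1/2)*3 = -3/10)
-294 - b(-60) = -294 - 1*(-3/10) = -294 + 3/10 = -2937/10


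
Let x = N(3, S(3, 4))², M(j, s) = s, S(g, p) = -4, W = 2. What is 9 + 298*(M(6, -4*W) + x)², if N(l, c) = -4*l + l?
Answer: 1588051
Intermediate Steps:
N(l, c) = -3*l
x = 81 (x = (-3*3)² = (-9)² = 81)
9 + 298*(M(6, -4*W) + x)² = 9 + 298*(-4*2 + 81)² = 9 + 298*(-8 + 81)² = 9 + 298*73² = 9 + 298*5329 = 9 + 1588042 = 1588051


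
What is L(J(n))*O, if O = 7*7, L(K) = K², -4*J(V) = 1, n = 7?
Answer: 49/16 ≈ 3.0625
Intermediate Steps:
J(V) = -¼ (J(V) = -¼*1 = -¼)
O = 49
L(J(n))*O = (-¼)²*49 = (1/16)*49 = 49/16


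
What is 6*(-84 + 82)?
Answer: -12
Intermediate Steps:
6*(-84 + 82) = 6*(-2) = -12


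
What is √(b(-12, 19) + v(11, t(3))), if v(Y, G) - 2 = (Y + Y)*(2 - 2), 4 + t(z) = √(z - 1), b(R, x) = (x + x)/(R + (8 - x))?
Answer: 2*√46/23 ≈ 0.58977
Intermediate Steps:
b(R, x) = 2*x/(8 + R - x) (b(R, x) = (2*x)/(8 + R - x) = 2*x/(8 + R - x))
t(z) = -4 + √(-1 + z) (t(z) = -4 + √(z - 1) = -4 + √(-1 + z))
v(Y, G) = 2 (v(Y, G) = 2 + (Y + Y)*(2 - 2) = 2 + (2*Y)*0 = 2 + 0 = 2)
√(b(-12, 19) + v(11, t(3))) = √(2*19/(8 - 12 - 1*19) + 2) = √(2*19/(8 - 12 - 19) + 2) = √(2*19/(-23) + 2) = √(2*19*(-1/23) + 2) = √(-38/23 + 2) = √(8/23) = 2*√46/23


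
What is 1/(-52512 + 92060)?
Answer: 1/39548 ≈ 2.5286e-5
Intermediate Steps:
1/(-52512 + 92060) = 1/39548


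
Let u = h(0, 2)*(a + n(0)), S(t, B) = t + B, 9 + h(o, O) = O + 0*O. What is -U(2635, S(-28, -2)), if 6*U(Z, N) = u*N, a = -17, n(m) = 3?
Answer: 490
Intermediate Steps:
h(o, O) = -9 + O (h(o, O) = -9 + (O + 0*O) = -9 + (O + 0) = -9 + O)
S(t, B) = B + t
u = 98 (u = (-9 + 2)*(-17 + 3) = -7*(-14) = 98)
U(Z, N) = 49*N/3 (U(Z, N) = (98*N)/6 = 49*N/3)
-U(2635, S(-28, -2)) = -49*(-2 - 28)/3 = -49*(-30)/3 = -1*(-490) = 490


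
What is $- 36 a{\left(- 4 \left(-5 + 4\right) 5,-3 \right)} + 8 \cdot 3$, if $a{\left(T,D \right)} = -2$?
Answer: $96$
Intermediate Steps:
$- 36 a{\left(- 4 \left(-5 + 4\right) 5,-3 \right)} + 8 \cdot 3 = \left(-36\right) \left(-2\right) + 8 \cdot 3 = 72 + 24 = 96$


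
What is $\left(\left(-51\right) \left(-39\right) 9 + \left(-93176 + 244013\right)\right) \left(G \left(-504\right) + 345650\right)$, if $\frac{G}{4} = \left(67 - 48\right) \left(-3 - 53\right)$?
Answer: $420271349412$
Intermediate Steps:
$G = -4256$ ($G = 4 \left(67 - 48\right) \left(-3 - 53\right) = 4 \cdot 19 \left(-56\right) = 4 \left(-1064\right) = -4256$)
$\left(\left(-51\right) \left(-39\right) 9 + \left(-93176 + 244013\right)\right) \left(G \left(-504\right) + 345650\right) = \left(\left(-51\right) \left(-39\right) 9 + \left(-93176 + 244013\right)\right) \left(\left(-4256\right) \left(-504\right) + 345650\right) = \left(1989 \cdot 9 + 150837\right) \left(2145024 + 345650\right) = \left(17901 + 150837\right) 2490674 = 168738 \cdot 2490674 = 420271349412$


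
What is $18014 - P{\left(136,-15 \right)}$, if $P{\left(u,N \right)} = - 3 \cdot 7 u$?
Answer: $20870$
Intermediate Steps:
$P{\left(u,N \right)} = - 21 u$
$18014 - P{\left(136,-15 \right)} = 18014 - \left(-21\right) 136 = 18014 - -2856 = 18014 + 2856 = 20870$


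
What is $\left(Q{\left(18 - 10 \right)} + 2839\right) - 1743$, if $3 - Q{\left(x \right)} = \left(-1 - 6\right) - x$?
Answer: $1114$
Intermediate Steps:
$Q{\left(x \right)} = 10 + x$ ($Q{\left(x \right)} = 3 - \left(\left(-1 - 6\right) - x\right) = 3 - \left(-7 - x\right) = 3 + \left(7 + x\right) = 10 + x$)
$\left(Q{\left(18 - 10 \right)} + 2839\right) - 1743 = \left(\left(10 + \left(18 - 10\right)\right) + 2839\right) - 1743 = \left(\left(10 + 8\right) + 2839\right) - 1743 = \left(18 + 2839\right) - 1743 = 2857 - 1743 = 1114$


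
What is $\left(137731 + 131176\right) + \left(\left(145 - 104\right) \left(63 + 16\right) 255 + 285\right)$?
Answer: $1095137$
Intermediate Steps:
$\left(137731 + 131176\right) + \left(\left(145 - 104\right) \left(63 + 16\right) 255 + 285\right) = 268907 + \left(41 \cdot 79 \cdot 255 + 285\right) = 268907 + \left(3239 \cdot 255 + 285\right) = 268907 + \left(825945 + 285\right) = 268907 + 826230 = 1095137$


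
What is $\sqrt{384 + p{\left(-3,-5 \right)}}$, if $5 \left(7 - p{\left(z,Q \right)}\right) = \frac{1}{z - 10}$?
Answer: $\frac{6 \sqrt{45890}}{65} \approx 19.774$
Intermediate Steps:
$p{\left(z,Q \right)} = 7 - \frac{1}{5 \left(-10 + z\right)}$ ($p{\left(z,Q \right)} = 7 - \frac{1}{5 \left(z - 10\right)} = 7 - \frac{1}{5 \left(-10 + z\right)}$)
$\sqrt{384 + p{\left(-3,-5 \right)}} = \sqrt{384 + \frac{-351 + 35 \left(-3\right)}{5 \left(-10 - 3\right)}} = \sqrt{384 + \frac{-351 - 105}{5 \left(-13\right)}} = \sqrt{384 + \frac{1}{5} \left(- \frac{1}{13}\right) \left(-456\right)} = \sqrt{384 + \frac{456}{65}} = \sqrt{\frac{25416}{65}} = \frac{6 \sqrt{45890}}{65}$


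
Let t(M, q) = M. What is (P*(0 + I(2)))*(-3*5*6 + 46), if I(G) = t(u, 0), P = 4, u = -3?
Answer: 528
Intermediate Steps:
I(G) = -3
(P*(0 + I(2)))*(-3*5*6 + 46) = (4*(0 - 3))*(-3*5*6 + 46) = (4*(-3))*(-15*6 + 46) = -12*(-90 + 46) = -12*(-44) = 528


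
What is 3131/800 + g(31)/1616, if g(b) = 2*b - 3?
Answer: 319181/80800 ≈ 3.9503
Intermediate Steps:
g(b) = -3 + 2*b
3131/800 + g(31)/1616 = 3131/800 + (-3 + 2*31)/1616 = 3131*(1/800) + (-3 + 62)*(1/1616) = 3131/800 + 59*(1/1616) = 3131/800 + 59/1616 = 319181/80800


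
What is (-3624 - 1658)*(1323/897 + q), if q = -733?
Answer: 1155310732/299 ≈ 3.8639e+6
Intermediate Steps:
(-3624 - 1658)*(1323/897 + q) = (-3624 - 1658)*(1323/897 - 733) = -5282*(1323*(1/897) - 733) = -5282*(441/299 - 733) = -5282*(-218726/299) = 1155310732/299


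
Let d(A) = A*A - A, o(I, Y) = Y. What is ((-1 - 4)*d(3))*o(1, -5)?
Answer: 150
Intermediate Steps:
d(A) = A² - A
((-1 - 4)*d(3))*o(1, -5) = ((-1 - 4)*(3*(-1 + 3)))*(-5) = -15*2*(-5) = -5*6*(-5) = -30*(-5) = 150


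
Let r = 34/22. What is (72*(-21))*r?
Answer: -25704/11 ≈ -2336.7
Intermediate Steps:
r = 17/11 (r = 34*(1/22) = 17/11 ≈ 1.5455)
(72*(-21))*r = (72*(-21))*(17/11) = -1512*17/11 = -25704/11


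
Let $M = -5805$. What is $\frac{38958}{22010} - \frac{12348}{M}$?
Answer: $\frac{5532563}{1419645} \approx 3.8971$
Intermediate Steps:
$\frac{38958}{22010} - \frac{12348}{M} = \frac{38958}{22010} - \frac{12348}{-5805} = 38958 \cdot \frac{1}{22010} - - \frac{1372}{645} = \frac{19479}{11005} + \frac{1372}{645} = \frac{5532563}{1419645}$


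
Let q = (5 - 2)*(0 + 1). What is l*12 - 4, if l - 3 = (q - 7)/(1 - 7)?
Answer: 40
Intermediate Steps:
q = 3 (q = 3*1 = 3)
l = 11/3 (l = 3 + (3 - 7)/(1 - 7) = 3 - 4/(-6) = 3 - 4*(-⅙) = 3 + ⅔ = 11/3 ≈ 3.6667)
l*12 - 4 = (11/3)*12 - 4 = 44 - 4 = 40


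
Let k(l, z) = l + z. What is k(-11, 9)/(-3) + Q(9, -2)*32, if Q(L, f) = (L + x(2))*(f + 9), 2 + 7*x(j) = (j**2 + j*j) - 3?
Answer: 6338/3 ≈ 2112.7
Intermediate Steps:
x(j) = -5/7 + 2*j**2/7 (x(j) = -2/7 + ((j**2 + j*j) - 3)/7 = -2/7 + ((j**2 + j**2) - 3)/7 = -2/7 + (2*j**2 - 3)/7 = -2/7 + (-3 + 2*j**2)/7 = -2/7 + (-3/7 + 2*j**2/7) = -5/7 + 2*j**2/7)
Q(L, f) = (9 + f)*(3/7 + L) (Q(L, f) = (L + (-5/7 + (2/7)*2**2))*(f + 9) = (L + (-5/7 + (2/7)*4))*(9 + f) = (L + (-5/7 + 8/7))*(9 + f) = (L + 3/7)*(9 + f) = (3/7 + L)*(9 + f) = (9 + f)*(3/7 + L))
k(-11, 9)/(-3) + Q(9, -2)*32 = (-11 + 9)/(-3) + (27/7 + 9*9 + (3/7)*(-2) + 9*(-2))*32 = -2*(-1/3) + (27/7 + 81 - 6/7 - 18)*32 = 2/3 + 66*32 = 2/3 + 2112 = 6338/3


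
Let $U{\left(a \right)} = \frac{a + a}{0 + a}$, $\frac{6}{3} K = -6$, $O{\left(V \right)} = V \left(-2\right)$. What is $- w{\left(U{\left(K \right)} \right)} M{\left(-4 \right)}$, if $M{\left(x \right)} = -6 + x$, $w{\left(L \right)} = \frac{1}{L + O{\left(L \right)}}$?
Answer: $-5$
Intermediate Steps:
$O{\left(V \right)} = - 2 V$
$K = -3$ ($K = \frac{1}{2} \left(-6\right) = -3$)
$U{\left(a \right)} = 2$ ($U{\left(a \right)} = \frac{2 a}{a} = 2$)
$w{\left(L \right)} = - \frac{1}{L}$ ($w{\left(L \right)} = \frac{1}{L - 2 L} = \frac{1}{\left(-1\right) L} = - \frac{1}{L}$)
$- w{\left(U{\left(K \right)} \right)} M{\left(-4 \right)} = - - \frac{1}{2} \left(-6 - 4\right) = - \left(-1\right) \frac{1}{2} \left(-10\right) = - \frac{\left(-1\right) \left(-10\right)}{2} = \left(-1\right) 5 = -5$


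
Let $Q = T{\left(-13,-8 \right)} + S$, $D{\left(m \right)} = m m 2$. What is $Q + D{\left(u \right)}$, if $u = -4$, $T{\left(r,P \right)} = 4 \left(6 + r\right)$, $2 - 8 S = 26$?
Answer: $1$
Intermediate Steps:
$S = -3$ ($S = \frac{1}{4} - \frac{13}{4} = -3$)
$T{\left(r,P \right)} = 24 + 4 r$
$D{\left(m \right)} = 2 m^{2}$ ($D{\left(m \right)} = m 2 m = 2 m^{2}$)
$Q = -31$ ($Q = \left(24 + 4 \left(-13\right)\right) - 3 = \left(24 - 52\right) - 3 = -28 - 3 = -31$)
$Q + D{\left(u \right)} = -31 + 2 \left(-4\right)^{2} = -31 + 2 \cdot 16 = -31 + 32 = 1$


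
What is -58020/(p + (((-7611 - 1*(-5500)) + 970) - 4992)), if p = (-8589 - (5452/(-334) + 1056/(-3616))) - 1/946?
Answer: 1035771067320/262520044969 ≈ 3.9455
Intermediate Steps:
p = -153033937491/17851966 (p = (-8589 - (5452*(-1/334) + 1056*(-1/3616))) - 1*1/946 = (-8589 - (-2726/167 - 33/113)) - 1/946 = (-8589 - 1*(-313549/18871)) - 1/946 = (-8589 + 313549/18871) - 1/946 = -161769470/18871 - 1/946 = -153033937491/17851966 ≈ -8572.4)
-58020/(p + (((-7611 - 1*(-5500)) + 970) - 4992)) = -58020/(-153033937491/17851966 + (((-7611 - 1*(-5500)) + 970) - 4992)) = -58020/(-153033937491/17851966 + (((-7611 + 5500) + 970) - 4992)) = -58020/(-153033937491/17851966 + ((-2111 + 970) - 4992)) = -58020/(-153033937491/17851966 + (-1141 - 4992)) = -58020/(-153033937491/17851966 - 6133) = -58020/(-262520044969/17851966) = -58020*(-17851966/262520044969) = 1035771067320/262520044969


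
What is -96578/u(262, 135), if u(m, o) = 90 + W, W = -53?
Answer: -96578/37 ≈ -2610.2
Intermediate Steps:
u(m, o) = 37 (u(m, o) = 90 - 53 = 37)
-96578/u(262, 135) = -96578/37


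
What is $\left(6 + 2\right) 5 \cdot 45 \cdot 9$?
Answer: $16200$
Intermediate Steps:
$\left(6 + 2\right) 5 \cdot 45 \cdot 9 = 8 \cdot 5 \cdot 45 \cdot 9 = 40 \cdot 45 \cdot 9 = 1800 \cdot 9 = 16200$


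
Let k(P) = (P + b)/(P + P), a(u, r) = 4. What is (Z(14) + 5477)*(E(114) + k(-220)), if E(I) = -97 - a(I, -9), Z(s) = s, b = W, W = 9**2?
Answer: -243256791/440 ≈ -5.5286e+5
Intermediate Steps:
W = 81
b = 81
E(I) = -101 (E(I) = -97 - 1*4 = -97 - 4 = -101)
k(P) = (81 + P)/(2*P) (k(P) = (P + 81)/(P + P) = (81 + P)/((2*P)) = (81 + P)*(1/(2*P)) = (81 + P)/(2*P))
(Z(14) + 5477)*(E(114) + k(-220)) = (14 + 5477)*(-101 + (1/2)*(81 - 220)/(-220)) = 5491*(-101 + (1/2)*(-1/220)*(-139)) = 5491*(-101 + 139/440) = 5491*(-44301/440) = -243256791/440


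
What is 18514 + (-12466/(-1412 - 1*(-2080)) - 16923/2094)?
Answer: 1077492780/58283 ≈ 18487.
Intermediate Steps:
18514 + (-12466/(-1412 - 1*(-2080)) - 16923/2094) = 18514 + (-12466/(-1412 + 2080) - 16923*1/2094) = 18514 + (-12466/668 - 5641/698) = 18514 + (-12466*1/668 - 5641/698) = 18514 + (-6233/334 - 5641/698) = 18514 - 1558682/58283 = 1077492780/58283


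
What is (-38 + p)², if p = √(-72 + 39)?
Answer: (38 - I*√33)² ≈ 1411.0 - 436.59*I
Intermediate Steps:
p = I*√33 (p = √(-33) = I*√33 ≈ 5.7446*I)
(-38 + p)² = (-38 + I*√33)²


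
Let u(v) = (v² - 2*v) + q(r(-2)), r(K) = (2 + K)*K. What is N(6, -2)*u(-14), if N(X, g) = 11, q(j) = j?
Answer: 2464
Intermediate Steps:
r(K) = K*(2 + K)
u(v) = v² - 2*v (u(v) = (v² - 2*v) - 2*(2 - 2) = (v² - 2*v) - 2*0 = (v² - 2*v) + 0 = v² - 2*v)
N(6, -2)*u(-14) = 11*(-14*(-2 - 14)) = 11*(-14*(-16)) = 11*224 = 2464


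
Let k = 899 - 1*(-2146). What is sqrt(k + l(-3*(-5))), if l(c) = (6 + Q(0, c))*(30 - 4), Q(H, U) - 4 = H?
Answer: sqrt(3305) ≈ 57.489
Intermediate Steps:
k = 3045 (k = 899 + 2146 = 3045)
Q(H, U) = 4 + H
l(c) = 260 (l(c) = (6 + (4 + 0))*(30 - 4) = (6 + 4)*26 = 10*26 = 260)
sqrt(k + l(-3*(-5))) = sqrt(3045 + 260) = sqrt(3305)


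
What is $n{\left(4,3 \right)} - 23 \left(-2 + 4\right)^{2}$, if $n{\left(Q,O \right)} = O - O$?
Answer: $-92$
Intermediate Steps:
$n{\left(Q,O \right)} = 0$
$n{\left(4,3 \right)} - 23 \left(-2 + 4\right)^{2} = 0 - 23 \left(-2 + 4\right)^{2} = 0 - 23 \cdot 2^{2} = 0 - 92 = -92$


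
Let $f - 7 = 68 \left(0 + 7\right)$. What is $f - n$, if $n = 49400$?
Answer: $-48917$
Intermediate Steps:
$f = 483$ ($f = 7 + 68 \left(0 + 7\right) = 7 + 68 \cdot 7 = 7 + 476 = 483$)
$f - n = 483 - 49400 = -48917$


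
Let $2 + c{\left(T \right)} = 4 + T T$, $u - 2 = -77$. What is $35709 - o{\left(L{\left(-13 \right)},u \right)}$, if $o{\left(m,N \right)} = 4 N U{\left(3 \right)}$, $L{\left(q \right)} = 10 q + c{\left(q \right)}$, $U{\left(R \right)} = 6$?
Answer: $37509$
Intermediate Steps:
$u = -75$ ($u = 2 - 77 = -75$)
$c{\left(T \right)} = 2 + T^{2}$ ($c{\left(T \right)} = -2 + \left(4 + T T\right) = -2 + \left(4 + T^{2}\right) = 2 + T^{2}$)
$L{\left(q \right)} = 2 + q^{2} + 10 q$ ($L{\left(q \right)} = 10 q + \left(2 + q^{2}\right) = 2 + q^{2} + 10 q$)
$o{\left(m,N \right)} = 24 N$ ($o{\left(m,N \right)} = 4 N 6 = 24 N$)
$35709 - o{\left(L{\left(-13 \right)},u \right)} = 35709 - 24 \left(-75\right) = 35709 - -1800 = 35709 + 1800 = 37509$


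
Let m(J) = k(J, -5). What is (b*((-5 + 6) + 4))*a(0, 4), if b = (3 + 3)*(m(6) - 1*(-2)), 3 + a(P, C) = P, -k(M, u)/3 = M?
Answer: 1440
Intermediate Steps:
k(M, u) = -3*M
m(J) = -3*J
a(P, C) = -3 + P
b = -96 (b = (3 + 3)*(-3*6 - 1*(-2)) = 6*(-18 + 2) = 6*(-16) = -96)
(b*((-5 + 6) + 4))*a(0, 4) = (-96*((-5 + 6) + 4))*(-3 + 0) = -96*(1 + 4)*(-3) = -96*5*(-3) = -480*(-3) = 1440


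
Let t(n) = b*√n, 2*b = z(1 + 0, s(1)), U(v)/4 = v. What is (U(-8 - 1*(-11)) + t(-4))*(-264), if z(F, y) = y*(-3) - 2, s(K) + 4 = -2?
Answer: -3168 - 4224*I ≈ -3168.0 - 4224.0*I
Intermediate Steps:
U(v) = 4*v
s(K) = -6 (s(K) = -4 - 2 = -6)
z(F, y) = -2 - 3*y (z(F, y) = -3*y - 2 = -2 - 3*y)
b = 8 (b = (-2 - 3*(-6))/2 = (-2 + 18)/2 = (½)*16 = 8)
t(n) = 8*√n
(U(-8 - 1*(-11)) + t(-4))*(-264) = (4*(-8 - 1*(-11)) + 8*√(-4))*(-264) = (4*(-8 + 11) + 8*(2*I))*(-264) = (4*3 + 16*I)*(-264) = (12 + 16*I)*(-264) = -3168 - 4224*I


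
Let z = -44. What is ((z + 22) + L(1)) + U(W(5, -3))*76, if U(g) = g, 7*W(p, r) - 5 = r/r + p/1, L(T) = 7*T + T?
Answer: 738/7 ≈ 105.43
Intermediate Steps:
L(T) = 8*T
W(p, r) = 6/7 + p/7 (W(p, r) = 5/7 + (r/r + p/1)/7 = 5/7 + (1 + p*1)/7 = 5/7 + (1 + p)/7 = 5/7 + (1/7 + p/7) = 6/7 + p/7)
((z + 22) + L(1)) + U(W(5, -3))*76 = ((-44 + 22) + 8*1) + (6/7 + (1/7)*5)*76 = (-22 + 8) + (6/7 + 5/7)*76 = -14 + (11/7)*76 = -14 + 836/7 = 738/7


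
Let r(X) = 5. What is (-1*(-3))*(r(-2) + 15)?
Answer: 60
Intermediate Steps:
(-1*(-3))*(r(-2) + 15) = (-1*(-3))*(5 + 15) = 3*20 = 60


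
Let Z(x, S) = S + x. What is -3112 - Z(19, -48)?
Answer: -3083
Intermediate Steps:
-3112 - Z(19, -48) = -3112 - (-48 + 19) = -3112 - 1*(-29) = -3112 + 29 = -3083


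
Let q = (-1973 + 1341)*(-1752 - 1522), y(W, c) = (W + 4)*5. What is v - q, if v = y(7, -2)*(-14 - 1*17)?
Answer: -2070873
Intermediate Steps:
y(W, c) = 20 + 5*W (y(W, c) = (4 + W)*5 = 20 + 5*W)
q = 2069168 (q = -632*(-3274) = 2069168)
v = -1705 (v = (20 + 5*7)*(-14 - 1*17) = (20 + 35)*(-14 - 17) = 55*(-31) = -1705)
v - q = -1705 - 1*2069168 = -1705 - 2069168 = -2070873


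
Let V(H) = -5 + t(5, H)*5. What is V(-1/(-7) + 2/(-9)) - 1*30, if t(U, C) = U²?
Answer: 90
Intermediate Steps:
V(H) = 120 (V(H) = -5 + 5²*5 = -5 + 25*5 = -5 + 125 = 120)
V(-1/(-7) + 2/(-9)) - 1*30 = 120 - 1*30 = 120 - 30 = 90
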